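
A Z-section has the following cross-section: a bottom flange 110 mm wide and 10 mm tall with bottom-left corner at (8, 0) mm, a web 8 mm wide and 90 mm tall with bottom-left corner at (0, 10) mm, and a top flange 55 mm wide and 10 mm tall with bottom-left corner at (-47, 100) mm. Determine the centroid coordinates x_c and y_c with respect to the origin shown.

x_c = 25.93 mm, y_c = 43.40 mm

Part | A | x̄ᵢ | ȳᵢ | A·x̄ᵢ | A·ȳᵢ
bottom flange | 1100.00 | 63.00 | 5.00 | 69300.00 | 5500.00
web | 720.00 | 4.00 | 55.00 | 2880.00 | 39600.00
top flange | 550.00 | -19.50 | 105.00 | -10725.00 | 57750.00
Σ | 2370.00 |  |  | 61455.00 | 102850.00
x_c = 61455.00 / 2370.00 = 25.93 mm
y_c = 102850.00 / 2370.00 = 43.40 mm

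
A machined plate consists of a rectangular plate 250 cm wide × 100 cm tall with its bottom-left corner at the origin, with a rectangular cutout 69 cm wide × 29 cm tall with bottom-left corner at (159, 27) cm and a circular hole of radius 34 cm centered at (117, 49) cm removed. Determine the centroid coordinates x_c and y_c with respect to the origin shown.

plate: A = 250 × 100 = 25000.00, centroid at (125.00, 50.00).
hole 1: A = −(69 × 29) = -2001.00, centroid at (193.50, 41.50).
hole 2: A = −π·34² = -3631.68, centroid at (117.00, 49.00).
ΣA = 19367.32 cm²
ΣAx_c = (25000.00)(125.00) + (-2001.00)(193.50) + (-3631.68)(117.00) = 2312899.81 cm³
ΣAy_c = (25000.00)(50.00) + (-2001.00)(41.50) + (-3631.68)(49.00) = 989006.13 cm³
x_c = 2312899.81 / 19367.32 = 119.42 cm
y_c = 989006.13 / 19367.32 = 51.07 cm

x_c = 119.42 cm, y_c = 51.07 cm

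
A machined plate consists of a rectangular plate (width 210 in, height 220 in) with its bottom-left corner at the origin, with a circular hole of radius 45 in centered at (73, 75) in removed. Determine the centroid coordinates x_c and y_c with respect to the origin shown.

plate: A = 210 × 220 = 46200.00, centroid at (105.00, 110.00).
hole: A = −π·45² = -6361.73, centroid at (73.00, 75.00).
ΣA = 39838.27 in²
ΣAx_c = (46200.00)(105.00) + (-6361.73)(73.00) = 4386594.07 in³
ΣAy_c = (46200.00)(110.00) + (-6361.73)(75.00) = 4604870.62 in³
x_c = 4386594.07 / 39838.27 = 110.11 in
y_c = 4604870.62 / 39838.27 = 115.59 in

x_c = 110.11 in, y_c = 115.59 in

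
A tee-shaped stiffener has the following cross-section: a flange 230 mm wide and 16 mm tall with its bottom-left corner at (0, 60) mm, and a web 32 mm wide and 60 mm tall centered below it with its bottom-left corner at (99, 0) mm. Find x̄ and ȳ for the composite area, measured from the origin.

Part | A | x̄ᵢ | ȳᵢ | A·x̄ᵢ | A·ȳᵢ
web | 1920.00 | 115.00 | 30.00 | 220800.00 | 57600.00
flange | 3680.00 | 115.00 | 68.00 | 423200.00 | 250240.00
Σ | 5600.00 |  |  | 644000.00 | 307840.00
x̄ = 644000.00 / 5600.00 = 115.00 mm
ȳ = 307840.00 / 5600.00 = 54.97 mm

x̄ = 115.00 mm, ȳ = 54.97 mm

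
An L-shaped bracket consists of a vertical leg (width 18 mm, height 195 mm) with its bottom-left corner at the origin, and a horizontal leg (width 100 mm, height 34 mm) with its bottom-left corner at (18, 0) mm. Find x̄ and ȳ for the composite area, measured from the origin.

x̄ = 38.03 mm, ȳ = 57.89 mm

Part | A | x̄ᵢ | ȳᵢ | A·x̄ᵢ | A·ȳᵢ
vertical leg | 3510.00 | 9.00 | 97.50 | 31590.00 | 342225.00
horizontal leg | 3400.00 | 68.00 | 17.00 | 231200.00 | 57800.00
Σ | 6910.00 |  |  | 262790.00 | 400025.00
x̄ = 262790.00 / 6910.00 = 38.03 mm
ȳ = 400025.00 / 6910.00 = 57.89 mm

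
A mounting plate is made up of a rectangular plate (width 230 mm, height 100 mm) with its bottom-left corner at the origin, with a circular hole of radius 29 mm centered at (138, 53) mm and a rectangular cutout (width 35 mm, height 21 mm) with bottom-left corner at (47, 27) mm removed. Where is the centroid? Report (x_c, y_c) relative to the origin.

x_c = 113.79 mm, y_c = 50.06 mm

plate: A = 230 × 100 = 23000.00, centroid at (115.00, 50.00).
hole 1: A = −π·29² = -2642.08, centroid at (138.00, 53.00).
hole 2: A = −(35 × 21) = -735.00, centroid at (64.50, 37.50).
ΣA = 19622.92 mm²
ΣAx_c = (23000.00)(115.00) + (-2642.08)(138.00) + (-735.00)(64.50) = 2232985.54 mm³
ΣAy_c = (23000.00)(50.00) + (-2642.08)(53.00) + (-735.00)(37.50) = 982407.29 mm³
x_c = 2232985.54 / 19622.92 = 113.79 mm
y_c = 982407.29 / 19622.92 = 50.06 mm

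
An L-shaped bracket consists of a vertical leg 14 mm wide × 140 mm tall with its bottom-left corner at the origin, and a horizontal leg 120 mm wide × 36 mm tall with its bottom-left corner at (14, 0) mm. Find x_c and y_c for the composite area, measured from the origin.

x_c = 53.09 mm, y_c = 34.23 mm

vertical leg: A = 14 × 140 = 1960.00, centroid at (7.00, 70.00).
horizontal leg: A = 120 × 36 = 4320.00, centroid at (74.00, 18.00).
ΣA = 6280.00 mm², ΣAx_c = 333400.00 mm³, ΣAy_c = 214960.00 mm³.
x_c = 333400.00/6280.00 = 53.09 mm; y_c = 214960.00/6280.00 = 34.23 mm.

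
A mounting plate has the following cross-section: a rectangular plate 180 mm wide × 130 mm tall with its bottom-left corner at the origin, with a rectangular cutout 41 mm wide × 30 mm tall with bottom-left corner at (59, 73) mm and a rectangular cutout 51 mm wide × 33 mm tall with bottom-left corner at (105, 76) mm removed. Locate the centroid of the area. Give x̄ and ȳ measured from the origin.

plate: A = 180 × 130 = 23400.00, centroid at (90.00, 65.00).
hole 1: A = −(41 × 30) = -1230.00, centroid at (79.50, 88.00).
hole 2: A = −(51 × 33) = -1683.00, centroid at (130.50, 92.50).
ΣA = 20487.00 mm², ΣAx̄ = 1788583.50 mm³, ΣAȳ = 1257082.50 mm³.
x̄ = 1788583.50/20487.00 = 87.30 mm; ȳ = 1257082.50/20487.00 = 61.36 mm.

x̄ = 87.30 mm, ȳ = 61.36 mm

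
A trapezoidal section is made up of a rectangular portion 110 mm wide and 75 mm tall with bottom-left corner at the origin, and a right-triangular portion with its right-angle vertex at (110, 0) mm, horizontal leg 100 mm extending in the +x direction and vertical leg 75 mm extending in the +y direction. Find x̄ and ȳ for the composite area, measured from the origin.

x̄ = 82.60 mm, ȳ = 33.59 mm

rectangular portion: A = 110 × 75 = 8250.00, centroid at (55.00, 37.50).
triangular portion: A = ½·100·75 = 3750.00, centroid at (143.33, 25.00).
ΣA = 12000.00 mm²
ΣAx̄ = (8250.00)(55.00) + (3750.00)(143.33) = 991250.00 mm³
ΣAȳ = (8250.00)(37.50) + (3750.00)(25.00) = 403125.00 mm³
x̄ = 991250.00 / 12000.00 = 82.60 mm
ȳ = 403125.00 / 12000.00 = 33.59 mm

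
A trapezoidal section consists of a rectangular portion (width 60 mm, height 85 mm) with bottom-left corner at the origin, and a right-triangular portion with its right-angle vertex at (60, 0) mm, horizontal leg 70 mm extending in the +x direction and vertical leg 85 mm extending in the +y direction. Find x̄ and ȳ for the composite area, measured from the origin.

x̄ = 49.65 mm, ȳ = 37.28 mm

rectangular portion: A = 60 × 85 = 5100.00, centroid at (30.00, 42.50).
triangular portion: A = ½·70·85 = 2975.00, centroid at (83.33, 28.33).
ΣA = 8075.00 mm²
ΣAx̄ = (5100.00)(30.00) + (2975.00)(83.33) = 400916.67 mm³
ΣAȳ = (5100.00)(42.50) + (2975.00)(28.33) = 301041.67 mm³
x̄ = 400916.67 / 8075.00 = 49.65 mm
ȳ = 301041.67 / 8075.00 = 37.28 mm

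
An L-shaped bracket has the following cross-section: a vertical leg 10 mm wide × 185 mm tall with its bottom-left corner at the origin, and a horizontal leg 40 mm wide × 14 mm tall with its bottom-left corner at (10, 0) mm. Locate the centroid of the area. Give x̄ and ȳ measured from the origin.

Part | A | x̄ᵢ | ȳᵢ | A·x̄ᵢ | A·ȳᵢ
vertical leg | 1850.00 | 5.00 | 92.50 | 9250.00 | 171125.00
horizontal leg | 560.00 | 30.00 | 7.00 | 16800.00 | 3920.00
Σ | 2410.00 |  |  | 26050.00 | 175045.00
x̄ = 26050.00 / 2410.00 = 10.81 mm
ȳ = 175045.00 / 2410.00 = 72.63 mm

x̄ = 10.81 mm, ȳ = 72.63 mm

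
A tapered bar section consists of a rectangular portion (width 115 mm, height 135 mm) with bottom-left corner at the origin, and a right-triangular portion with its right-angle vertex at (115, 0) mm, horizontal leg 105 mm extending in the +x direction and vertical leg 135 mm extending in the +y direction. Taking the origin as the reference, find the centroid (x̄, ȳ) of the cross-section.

Part | A | x̄ᵢ | ȳᵢ | A·x̄ᵢ | A·ȳᵢ
rectangular portion | 15525.00 | 57.50 | 67.50 | 892687.50 | 1047937.50
triangular portion | 7087.50 | 150.00 | 45.00 | 1063125.00 | 318937.50
Σ | 22612.50 |  |  | 1955812.50 | 1366875.00
x̄ = 1955812.50 / 22612.50 = 86.49 mm
ȳ = 1366875.00 / 22612.50 = 60.45 mm

x̄ = 86.49 mm, ȳ = 60.45 mm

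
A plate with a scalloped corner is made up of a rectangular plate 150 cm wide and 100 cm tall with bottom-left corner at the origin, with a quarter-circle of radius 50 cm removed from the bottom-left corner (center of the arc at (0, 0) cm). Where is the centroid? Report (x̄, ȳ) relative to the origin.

plate: A = 150 × 100 = 15000.00, centroid at (75.00, 50.00).
removed quarter-circle: A = −¼π·50² = -1963.50, centroid at (21.22, 21.22).
ΣA = 13036.50 cm², ΣAx̄ = 1083333.33 cm³, ΣAȳ = 708333.33 cm³.
x̄ = 1083333.33/13036.50 = 83.10 cm; ȳ = 708333.33/13036.50 = 54.33 cm.

x̄ = 83.10 cm, ȳ = 54.33 cm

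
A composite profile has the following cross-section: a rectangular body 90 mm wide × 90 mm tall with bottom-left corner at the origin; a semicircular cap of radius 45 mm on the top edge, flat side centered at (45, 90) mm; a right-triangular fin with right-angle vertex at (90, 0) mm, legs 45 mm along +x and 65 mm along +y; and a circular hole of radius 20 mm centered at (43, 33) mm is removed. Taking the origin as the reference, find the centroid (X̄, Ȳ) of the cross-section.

X̄ = 52.86 mm, Ȳ = 61.09 mm

rectangular body: A = 90 × 90 = 8100.00, centroid at (45.00, 45.00).
semicircular top: A = ½π·45² = 3180.86, centroid at (45.00, 109.10).
triangular fin: A = ½·45·65 = 1462.50, centroid at (105.00, 21.67).
hole: A = −π·20² = -1256.64, centroid at (43.00, 33.00).
ΣA = 11486.73 mm²
ΣAX̄ = (8100.00)(45.00) + (3180.86)(45.00) + (1462.50)(105.00) + (-1256.64)(43.00) = 607165.92 mm³
ΣAȲ = (8100.00)(45.00) + (3180.86)(109.10) + (1462.50)(21.67) + (-1256.64)(33.00) = 701746.11 mm³
X̄ = 607165.92 / 11486.73 = 52.86 mm
Ȳ = 701746.11 / 11486.73 = 61.09 mm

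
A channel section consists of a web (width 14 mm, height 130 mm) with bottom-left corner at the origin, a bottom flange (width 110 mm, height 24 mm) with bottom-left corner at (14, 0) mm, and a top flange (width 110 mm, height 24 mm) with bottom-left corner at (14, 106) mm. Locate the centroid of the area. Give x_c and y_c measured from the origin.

x_c = 53.11 mm, y_c = 65.00 mm

web: A = 14 × 130 = 1820.00, centroid at (7.00, 65.00).
bottom flange: A = 110 × 24 = 2640.00, centroid at (69.00, 12.00).
top flange: A = 110 × 24 = 2640.00, centroid at (69.00, 118.00).
ΣA = 7100.00 mm², ΣAx_c = 377060.00 mm³, ΣAy_c = 461500.00 mm³.
x_c = 377060.00/7100.00 = 53.11 mm; y_c = 461500.00/7100.00 = 65.00 mm.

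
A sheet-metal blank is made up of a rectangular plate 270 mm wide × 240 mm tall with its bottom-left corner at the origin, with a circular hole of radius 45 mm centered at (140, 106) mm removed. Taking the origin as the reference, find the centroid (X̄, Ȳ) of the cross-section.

X̄ = 134.46 mm, Ȳ = 121.52 mm

plate: A = 270 × 240 = 64800.00, centroid at (135.00, 120.00).
hole: A = −π·45² = -6361.73, centroid at (140.00, 106.00).
ΣA = 58438.27 mm², ΣAX̄ = 7857358.48 mm³, ΣAȲ = 7101657.14 mm³.
X̄ = 7857358.48/58438.27 = 134.46 mm; Ȳ = 7101657.14/58438.27 = 121.52 mm.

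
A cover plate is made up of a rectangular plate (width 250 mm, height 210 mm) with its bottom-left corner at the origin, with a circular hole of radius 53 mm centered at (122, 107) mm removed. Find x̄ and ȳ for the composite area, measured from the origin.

x̄ = 125.61 mm, ȳ = 104.60 mm

Part | A | x̄ᵢ | ȳᵢ | A·x̄ᵢ | A·ȳᵢ
plate | 52500.00 | 125.00 | 105.00 | 6562500.00 | 5512500.00
hole | -8824.73 | 122.00 | 107.00 | -1076617.52 | -944246.51
Σ | 43675.27 |  |  | 5485882.48 | 4568253.49
x̄ = 5485882.48 / 43675.27 = 125.61 mm
ȳ = 4568253.49 / 43675.27 = 104.60 mm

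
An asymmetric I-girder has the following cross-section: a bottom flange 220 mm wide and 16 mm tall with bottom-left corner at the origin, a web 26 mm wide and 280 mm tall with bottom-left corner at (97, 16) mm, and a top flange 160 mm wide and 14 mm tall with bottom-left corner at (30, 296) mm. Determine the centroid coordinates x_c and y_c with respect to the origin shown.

x_c = 110.00 mm, y_c = 141.30 mm

bottom flange: A = 220 × 16 = 3520.00, centroid at (110.00, 8.00).
web: A = 26 × 280 = 7280.00, centroid at (110.00, 156.00).
top flange: A = 160 × 14 = 2240.00, centroid at (110.00, 303.00).
ΣA = 13040.00 mm², ΣAx_c = 1434400.00 mm³, ΣAy_c = 1842560.00 mm³.
x_c = 1434400.00/13040.00 = 110.00 mm; y_c = 1842560.00/13040.00 = 141.30 mm.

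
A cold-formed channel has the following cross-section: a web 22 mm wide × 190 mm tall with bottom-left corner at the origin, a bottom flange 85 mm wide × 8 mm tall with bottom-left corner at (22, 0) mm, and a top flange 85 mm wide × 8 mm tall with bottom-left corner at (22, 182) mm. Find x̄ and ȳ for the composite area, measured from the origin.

Part | A | x̄ᵢ | ȳᵢ | A·x̄ᵢ | A·ȳᵢ
web | 4180.00 | 11.00 | 95.00 | 45980.00 | 397100.00
bottom flange | 680.00 | 64.50 | 4.00 | 43860.00 | 2720.00
top flange | 680.00 | 64.50 | 186.00 | 43860.00 | 126480.00
Σ | 5540.00 |  |  | 133700.00 | 526300.00
x̄ = 133700.00 / 5540.00 = 24.13 mm
ȳ = 526300.00 / 5540.00 = 95.00 mm

x̄ = 24.13 mm, ȳ = 95.00 mm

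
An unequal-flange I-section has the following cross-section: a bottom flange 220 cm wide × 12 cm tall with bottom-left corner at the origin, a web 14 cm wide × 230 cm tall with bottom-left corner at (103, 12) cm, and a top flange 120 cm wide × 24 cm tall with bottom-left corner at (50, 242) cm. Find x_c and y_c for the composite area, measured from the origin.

x_c = 110.00 cm, y_c = 132.30 cm

Part | A | x̄ᵢ | ȳᵢ | A·x̄ᵢ | A·ȳᵢ
bottom flange | 2640.00 | 110.00 | 6.00 | 290400.00 | 15840.00
web | 3220.00 | 110.00 | 127.00 | 354200.00 | 408940.00
top flange | 2880.00 | 110.00 | 254.00 | 316800.00 | 731520.00
Σ | 8740.00 |  |  | 961400.00 | 1156300.00
x_c = 961400.00 / 8740.00 = 110.00 cm
y_c = 1156300.00 / 8740.00 = 132.30 cm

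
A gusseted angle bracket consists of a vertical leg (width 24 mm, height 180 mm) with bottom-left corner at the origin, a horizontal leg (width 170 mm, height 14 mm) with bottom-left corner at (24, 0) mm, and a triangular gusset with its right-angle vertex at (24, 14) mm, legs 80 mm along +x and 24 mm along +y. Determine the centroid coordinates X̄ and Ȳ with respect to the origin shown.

X̄ = 46.98 mm, Ȳ = 55.69 mm

vertical leg: A = 24 × 180 = 4320.00, centroid at (12.00, 90.00).
horizontal leg: A = 170 × 14 = 2380.00, centroid at (109.00, 7.00).
gusset: A = ½·80·24 = 960.00, centroid at (50.67, 22.00).
ΣA = 7660.00 mm², ΣAX̄ = 359900.00 mm³, ΣAȲ = 426580.00 mm³.
X̄ = 359900.00/7660.00 = 46.98 mm; Ȳ = 426580.00/7660.00 = 55.69 mm.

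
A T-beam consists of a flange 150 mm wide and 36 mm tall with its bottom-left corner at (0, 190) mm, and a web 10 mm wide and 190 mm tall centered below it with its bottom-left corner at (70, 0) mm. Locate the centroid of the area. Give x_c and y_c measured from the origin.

web: A = 10 × 190 = 1900.00, centroid at (75.00, 95.00).
flange: A = 150 × 36 = 5400.00, centroid at (75.00, 208.00).
ΣA = 7300.00 mm², ΣAx_c = 547500.00 mm³, ΣAy_c = 1303700.00 mm³.
x_c = 547500.00/7300.00 = 75.00 mm; y_c = 1303700.00/7300.00 = 178.59 mm.

x_c = 75.00 mm, y_c = 178.59 mm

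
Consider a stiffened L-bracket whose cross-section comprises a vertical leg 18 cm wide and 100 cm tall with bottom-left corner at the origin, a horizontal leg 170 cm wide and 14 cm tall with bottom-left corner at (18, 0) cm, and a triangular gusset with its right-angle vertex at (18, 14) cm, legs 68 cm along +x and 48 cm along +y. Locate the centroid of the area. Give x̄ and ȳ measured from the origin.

vertical leg: A = 18 × 100 = 1800.00, centroid at (9.00, 50.00).
horizontal leg: A = 170 × 14 = 2380.00, centroid at (103.00, 7.00).
gusset: A = ½·68·48 = 1632.00, centroid at (40.67, 30.00).
ΣA = 5812.00 cm²
ΣAx̄ = (1800.00)(9.00) + (2380.00)(103.00) + (1632.00)(40.67) = 327708.00 cm³
ΣAȳ = (1800.00)(50.00) + (2380.00)(7.00) + (1632.00)(30.00) = 155620.00 cm³
x̄ = 327708.00 / 5812.00 = 56.38 cm
ȳ = 155620.00 / 5812.00 = 26.78 cm

x̄ = 56.38 cm, ȳ = 26.78 cm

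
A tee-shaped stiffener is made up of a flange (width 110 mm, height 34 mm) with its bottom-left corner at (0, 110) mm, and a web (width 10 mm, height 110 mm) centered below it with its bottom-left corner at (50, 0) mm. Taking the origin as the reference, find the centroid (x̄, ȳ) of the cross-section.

x̄ = 55.00 mm, ȳ = 110.64 mm

web: A = 10 × 110 = 1100.00, centroid at (55.00, 55.00).
flange: A = 110 × 34 = 3740.00, centroid at (55.00, 127.00).
ΣA = 4840.00 mm², ΣAx̄ = 266200.00 mm³, ΣAȳ = 535480.00 mm³.
x̄ = 266200.00/4840.00 = 55.00 mm; ȳ = 535480.00/4840.00 = 110.64 mm.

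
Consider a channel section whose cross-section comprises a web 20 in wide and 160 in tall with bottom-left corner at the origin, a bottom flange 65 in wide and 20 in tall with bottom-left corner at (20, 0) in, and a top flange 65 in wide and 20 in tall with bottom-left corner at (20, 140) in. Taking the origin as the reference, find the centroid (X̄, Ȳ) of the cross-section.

X̄ = 29.05 in, Ȳ = 80.00 in

Part | A | x̄ᵢ | ȳᵢ | A·x̄ᵢ | A·ȳᵢ
web | 3200.00 | 10.00 | 80.00 | 32000.00 | 256000.00
bottom flange | 1300.00 | 52.50 | 10.00 | 68250.00 | 13000.00
top flange | 1300.00 | 52.50 | 150.00 | 68250.00 | 195000.00
Σ | 5800.00 |  |  | 168500.00 | 464000.00
X̄ = 168500.00 / 5800.00 = 29.05 in
Ȳ = 464000.00 / 5800.00 = 80.00 in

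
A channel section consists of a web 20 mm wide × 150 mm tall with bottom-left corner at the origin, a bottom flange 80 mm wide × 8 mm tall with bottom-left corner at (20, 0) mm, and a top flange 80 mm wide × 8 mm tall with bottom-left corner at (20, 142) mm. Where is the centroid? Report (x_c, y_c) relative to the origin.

web: A = 20 × 150 = 3000.00, centroid at (10.00, 75.00).
bottom flange: A = 80 × 8 = 640.00, centroid at (60.00, 4.00).
top flange: A = 80 × 8 = 640.00, centroid at (60.00, 146.00).
ΣA = 4280.00 mm²
ΣAx_c = (3000.00)(10.00) + (640.00)(60.00) + (640.00)(60.00) = 106800.00 mm³
ΣAy_c = (3000.00)(75.00) + (640.00)(4.00) + (640.00)(146.00) = 321000.00 mm³
x_c = 106800.00 / 4280.00 = 24.95 mm
y_c = 321000.00 / 4280.00 = 75.00 mm

x_c = 24.95 mm, y_c = 75.00 mm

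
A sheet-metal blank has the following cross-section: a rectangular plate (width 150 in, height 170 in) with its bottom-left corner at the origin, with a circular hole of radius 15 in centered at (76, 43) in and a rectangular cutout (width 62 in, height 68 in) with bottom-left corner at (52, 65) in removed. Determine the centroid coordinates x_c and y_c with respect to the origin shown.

x_c = 73.33 in, y_c = 83.57 in

Part | A | x̄ᵢ | ȳᵢ | A·x̄ᵢ | A·ȳᵢ
plate | 25500.00 | 75.00 | 85.00 | 1912500.00 | 2167500.00
hole 1 | -706.86 | 76.00 | 43.00 | -53721.23 | -30394.91
hole 2 | -4216.00 | 83.00 | 99.00 | -349928.00 | -417384.00
Σ | 20577.14 |  |  | 1508850.77 | 1719721.09
x_c = 1508850.77 / 20577.14 = 73.33 in
y_c = 1719721.09 / 20577.14 = 83.57 in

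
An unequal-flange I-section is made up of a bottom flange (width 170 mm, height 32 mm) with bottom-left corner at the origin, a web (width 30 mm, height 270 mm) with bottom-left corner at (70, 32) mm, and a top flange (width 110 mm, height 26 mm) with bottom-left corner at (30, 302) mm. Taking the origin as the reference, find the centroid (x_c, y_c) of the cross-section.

bottom flange: A = 170 × 32 = 5440.00, centroid at (85.00, 16.00).
web: A = 30 × 270 = 8100.00, centroid at (85.00, 167.00).
top flange: A = 110 × 26 = 2860.00, centroid at (85.00, 315.00).
ΣA = 16400.00 mm²
ΣAx_c = (5440.00)(85.00) + (8100.00)(85.00) + (2860.00)(85.00) = 1394000.00 mm³
ΣAy_c = (5440.00)(16.00) + (8100.00)(167.00) + (2860.00)(315.00) = 2340640.00 mm³
x_c = 1394000.00 / 16400.00 = 85.00 mm
y_c = 2340640.00 / 16400.00 = 142.72 mm

x_c = 85.00 mm, y_c = 142.72 mm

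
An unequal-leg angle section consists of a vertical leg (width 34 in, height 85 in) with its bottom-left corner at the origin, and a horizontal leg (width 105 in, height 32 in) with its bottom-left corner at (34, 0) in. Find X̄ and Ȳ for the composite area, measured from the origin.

vertical leg: A = 34 × 85 = 2890.00, centroid at (17.00, 42.50).
horizontal leg: A = 105 × 32 = 3360.00, centroid at (86.50, 16.00).
ΣA = 6250.00 in²
ΣAX̄ = (2890.00)(17.00) + (3360.00)(86.50) = 339770.00 in³
ΣAȲ = (2890.00)(42.50) + (3360.00)(16.00) = 176585.00 in³
X̄ = 339770.00 / 6250.00 = 54.36 in
Ȳ = 176585.00 / 6250.00 = 28.25 in

X̄ = 54.36 in, Ȳ = 28.25 in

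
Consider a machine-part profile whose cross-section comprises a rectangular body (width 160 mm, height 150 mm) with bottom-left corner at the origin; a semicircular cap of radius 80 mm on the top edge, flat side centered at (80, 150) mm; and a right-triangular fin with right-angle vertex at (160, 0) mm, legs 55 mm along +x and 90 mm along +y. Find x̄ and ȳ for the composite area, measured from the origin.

x̄ = 86.66 mm, ȳ = 101.94 mm

rectangular body: A = 160 × 150 = 24000.00, centroid at (80.00, 75.00).
semicircular top: A = ½π·80² = 10053.10, centroid at (80.00, 183.95).
triangular fin: A = ½·55·90 = 2475.00, centroid at (178.33, 30.00).
ΣA = 36528.10 mm²
ΣAx̄ = (24000.00)(80.00) + (10053.10)(80.00) + (2475.00)(178.33) = 3165622.72 mm³
ΣAȳ = (24000.00)(75.00) + (10053.10)(183.95) + (2475.00)(30.00) = 3723547.81 mm³
x̄ = 3165622.72 / 36528.10 = 86.66 mm
ȳ = 3723547.81 / 36528.10 = 101.94 mm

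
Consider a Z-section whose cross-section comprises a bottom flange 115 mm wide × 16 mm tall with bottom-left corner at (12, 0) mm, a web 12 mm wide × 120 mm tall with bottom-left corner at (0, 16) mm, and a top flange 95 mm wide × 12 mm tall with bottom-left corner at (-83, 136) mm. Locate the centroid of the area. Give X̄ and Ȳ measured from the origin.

X̄ = 21.73 mm, Ȳ = 64.71 mm

Part | A | x̄ᵢ | ȳᵢ | A·x̄ᵢ | A·ȳᵢ
bottom flange | 1840.00 | 69.50 | 8.00 | 127880.00 | 14720.00
web | 1440.00 | 6.00 | 76.00 | 8640.00 | 109440.00
top flange | 1140.00 | -35.50 | 142.00 | -40470.00 | 161880.00
Σ | 4420.00 |  |  | 96050.00 | 286040.00
X̄ = 96050.00 / 4420.00 = 21.73 mm
Ȳ = 286040.00 / 4420.00 = 64.71 mm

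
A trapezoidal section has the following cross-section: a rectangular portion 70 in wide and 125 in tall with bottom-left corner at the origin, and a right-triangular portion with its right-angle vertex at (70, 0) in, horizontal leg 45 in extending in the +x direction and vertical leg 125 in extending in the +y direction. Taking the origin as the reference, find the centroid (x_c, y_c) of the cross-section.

Part | A | x̄ᵢ | ȳᵢ | A·x̄ᵢ | A·ȳᵢ
rectangular portion | 8750.00 | 35.00 | 62.50 | 306250.00 | 546875.00
triangular portion | 2812.50 | 85.00 | 41.67 | 239062.50 | 117187.50
Σ | 11562.50 |  |  | 545312.50 | 664062.50
x_c = 545312.50 / 11562.50 = 47.16 in
y_c = 664062.50 / 11562.50 = 57.43 in

x_c = 47.16 in, y_c = 57.43 in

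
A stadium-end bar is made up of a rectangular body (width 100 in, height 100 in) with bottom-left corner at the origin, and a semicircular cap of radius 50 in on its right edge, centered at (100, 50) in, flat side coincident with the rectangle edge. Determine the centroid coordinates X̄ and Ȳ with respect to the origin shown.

rectangular body: A = 100 × 100 = 10000.00, centroid at (50.00, 50.00).
semicircular end: A = ½π·50² = 3926.99, centroid at (121.22, 50.00).
ΣA = 13926.99 in², ΣAX̄ = 976032.42 in³, ΣAȲ = 696349.54 in³.
X̄ = 976032.42/13926.99 = 70.08 in; Ȳ = 696349.54/13926.99 = 50.00 in.

X̄ = 70.08 in, Ȳ = 50.00 in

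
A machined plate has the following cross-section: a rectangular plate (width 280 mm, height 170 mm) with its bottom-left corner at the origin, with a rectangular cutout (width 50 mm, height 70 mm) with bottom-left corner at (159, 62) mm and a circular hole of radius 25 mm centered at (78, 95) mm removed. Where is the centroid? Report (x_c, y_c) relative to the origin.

Part | A | x̄ᵢ | ȳᵢ | A·x̄ᵢ | A·ȳᵢ
plate | 47600.00 | 140.00 | 85.00 | 6664000.00 | 4046000.00
hole 1 | -3500.00 | 184.00 | 97.00 | -644000.00 | -339500.00
hole 2 | -1963.50 | 78.00 | 95.00 | -153152.64 | -186532.06
Σ | 42136.50 |  |  | 5866847.36 | 3519967.94
x_c = 5866847.36 / 42136.50 = 139.23 mm
y_c = 3519967.94 / 42136.50 = 83.54 mm

x_c = 139.23 mm, y_c = 83.54 mm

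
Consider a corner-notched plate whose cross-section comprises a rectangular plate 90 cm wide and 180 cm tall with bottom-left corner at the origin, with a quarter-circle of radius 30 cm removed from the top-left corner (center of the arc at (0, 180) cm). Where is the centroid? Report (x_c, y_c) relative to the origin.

plate: A = 90 × 180 = 16200.00, centroid at (45.00, 90.00).
removed quarter-circle: A = −¼π·30² = -706.86, centroid at (12.73, 167.27).
ΣA = 15493.14 cm², ΣAx_c = 720000.00 cm³, ΣAy_c = 1339765.50 cm³.
x_c = 720000.00/15493.14 = 46.47 cm; y_c = 1339765.50/15493.14 = 86.47 cm.

x_c = 46.47 cm, y_c = 86.47 cm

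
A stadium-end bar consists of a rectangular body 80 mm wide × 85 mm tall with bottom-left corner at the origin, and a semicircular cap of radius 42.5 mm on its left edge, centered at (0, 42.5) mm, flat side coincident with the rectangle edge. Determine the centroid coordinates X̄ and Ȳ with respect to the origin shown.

X̄ = 22.91 mm, Ȳ = 42.50 mm

Part | A | x̄ᵢ | ȳᵢ | A·x̄ᵢ | A·ȳᵢ
rectangular body | 6800.00 | 40.00 | 42.50 | 272000.00 | 289000.00
semicircular end | 2837.25 | -18.04 | 42.50 | -51177.08 | 120583.16
Σ | 9637.25 |  |  | 220822.92 | 409583.16
X̄ = 220822.92 / 9637.25 = 22.91 mm
Ȳ = 409583.16 / 9637.25 = 42.50 mm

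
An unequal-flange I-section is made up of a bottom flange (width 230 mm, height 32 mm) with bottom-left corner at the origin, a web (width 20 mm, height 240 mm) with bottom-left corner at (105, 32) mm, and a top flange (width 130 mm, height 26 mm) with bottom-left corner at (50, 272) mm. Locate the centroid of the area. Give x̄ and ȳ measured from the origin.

bottom flange: A = 230 × 32 = 7360.00, centroid at (115.00, 16.00).
web: A = 20 × 240 = 4800.00, centroid at (115.00, 152.00).
top flange: A = 130 × 26 = 3380.00, centroid at (115.00, 285.00).
ΣA = 15540.00 mm², ΣAx̄ = 1787100.00 mm³, ΣAȳ = 1810660.00 mm³.
x̄ = 1787100.00/15540.00 = 115.00 mm; ȳ = 1810660.00/15540.00 = 116.52 mm.

x̄ = 115.00 mm, ȳ = 116.52 mm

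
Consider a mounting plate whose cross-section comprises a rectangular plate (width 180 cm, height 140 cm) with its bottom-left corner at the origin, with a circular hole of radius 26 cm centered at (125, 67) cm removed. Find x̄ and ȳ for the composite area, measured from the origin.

x̄ = 86.78 cm, ȳ = 70.28 cm

Part | A | x̄ᵢ | ȳᵢ | A·x̄ᵢ | A·ȳᵢ
plate | 25200.00 | 90.00 | 70.00 | 2268000.00 | 1764000.00
hole | -2123.72 | 125.00 | 67.00 | -265464.58 | -142289.01
Σ | 23076.28 |  |  | 2002535.42 | 1621710.99
x̄ = 2002535.42 / 23076.28 = 86.78 cm
ȳ = 1621710.99 / 23076.28 = 70.28 cm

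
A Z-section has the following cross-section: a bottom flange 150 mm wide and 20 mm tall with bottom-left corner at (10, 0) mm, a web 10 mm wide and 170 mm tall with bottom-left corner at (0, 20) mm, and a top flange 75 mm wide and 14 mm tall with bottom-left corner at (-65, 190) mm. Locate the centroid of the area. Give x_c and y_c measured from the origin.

x_c = 40.80 mm, y_c = 72.23 mm

bottom flange: A = 150 × 20 = 3000.00, centroid at (85.00, 10.00).
web: A = 10 × 170 = 1700.00, centroid at (5.00, 105.00).
top flange: A = 75 × 14 = 1050.00, centroid at (-27.50, 197.00).
ΣA = 5750.00 mm², ΣAx_c = 234625.00 mm³, ΣAy_c = 415350.00 mm³.
x_c = 234625.00/5750.00 = 40.80 mm; y_c = 415350.00/5750.00 = 72.23 mm.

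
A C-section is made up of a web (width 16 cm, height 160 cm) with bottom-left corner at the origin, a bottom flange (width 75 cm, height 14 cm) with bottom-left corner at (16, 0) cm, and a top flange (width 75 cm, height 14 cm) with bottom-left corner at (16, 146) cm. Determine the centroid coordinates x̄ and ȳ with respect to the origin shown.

x̄ = 28.50 cm, ȳ = 80.00 cm

web: A = 16 × 160 = 2560.00, centroid at (8.00, 80.00).
bottom flange: A = 75 × 14 = 1050.00, centroid at (53.50, 7.00).
top flange: A = 75 × 14 = 1050.00, centroid at (53.50, 153.00).
ΣA = 4660.00 cm², ΣAx̄ = 132830.00 cm³, ΣAȳ = 372800.00 cm³.
x̄ = 132830.00/4660.00 = 28.50 cm; ȳ = 372800.00/4660.00 = 80.00 cm.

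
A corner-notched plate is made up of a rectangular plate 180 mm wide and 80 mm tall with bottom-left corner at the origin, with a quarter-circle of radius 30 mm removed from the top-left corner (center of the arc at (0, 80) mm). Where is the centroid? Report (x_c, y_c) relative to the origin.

x_c = 93.99 mm, y_c = 38.59 mm

Part | A | x̄ᵢ | ȳᵢ | A·x̄ᵢ | A·ȳᵢ
plate | 14400.00 | 90.00 | 40.00 | 1296000.00 | 576000.00
removed quarter-circle | -706.86 | 12.73 | 67.27 | -9000.00 | -47548.67
Σ | 13693.14 |  |  | 1287000.00 | 528451.33
x_c = 1287000.00 / 13693.14 = 93.99 mm
y_c = 528451.33 / 13693.14 = 38.59 mm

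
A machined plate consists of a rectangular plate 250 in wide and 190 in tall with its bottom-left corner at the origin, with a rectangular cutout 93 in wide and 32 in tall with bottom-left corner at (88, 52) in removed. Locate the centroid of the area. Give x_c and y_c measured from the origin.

x_c = 124.37 in, y_c = 96.80 in

Part | A | x̄ᵢ | ȳᵢ | A·x̄ᵢ | A·ȳᵢ
plate | 47500.00 | 125.00 | 95.00 | 5937500.00 | 4512500.00
hole | -2976.00 | 134.50 | 68.00 | -400272.00 | -202368.00
Σ | 44524.00 |  |  | 5537228.00 | 4310132.00
x_c = 5537228.00 / 44524.00 = 124.37 in
y_c = 4310132.00 / 44524.00 = 96.80 in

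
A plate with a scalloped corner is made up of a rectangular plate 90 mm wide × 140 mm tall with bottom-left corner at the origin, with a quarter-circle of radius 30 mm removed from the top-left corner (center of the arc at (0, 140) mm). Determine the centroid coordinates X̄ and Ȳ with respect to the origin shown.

Part | A | x̄ᵢ | ȳᵢ | A·x̄ᵢ | A·ȳᵢ
plate | 12600.00 | 45.00 | 70.00 | 567000.00 | 882000.00
removed quarter-circle | -706.86 | 12.73 | 127.27 | -9000.00 | -89960.17
Σ | 11893.14 |  |  | 558000.00 | 792039.83
X̄ = 558000.00 / 11893.14 = 46.92 mm
Ȳ = 792039.83 / 11893.14 = 66.60 mm

X̄ = 46.92 mm, Ȳ = 66.60 mm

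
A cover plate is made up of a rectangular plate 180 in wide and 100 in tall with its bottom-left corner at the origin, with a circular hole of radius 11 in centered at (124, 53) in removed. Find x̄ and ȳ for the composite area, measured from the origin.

x̄ = 89.27 in, ȳ = 49.94 in

plate: A = 180 × 100 = 18000.00, centroid at (90.00, 50.00).
hole: A = −π·11² = -380.13, centroid at (124.00, 53.00).
ΣA = 17619.87 in², ΣAx̄ = 1572863.54 in³, ΣAȳ = 879852.97 in³.
x̄ = 1572863.54/17619.87 = 89.27 in; ȳ = 879852.97/17619.87 = 49.94 in.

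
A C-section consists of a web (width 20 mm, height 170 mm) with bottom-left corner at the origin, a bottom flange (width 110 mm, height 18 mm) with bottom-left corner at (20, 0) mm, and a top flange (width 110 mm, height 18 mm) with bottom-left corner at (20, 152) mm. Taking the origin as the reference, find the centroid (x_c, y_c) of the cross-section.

web: A = 20 × 170 = 3400.00, centroid at (10.00, 85.00).
bottom flange: A = 110 × 18 = 1980.00, centroid at (75.00, 9.00).
top flange: A = 110 × 18 = 1980.00, centroid at (75.00, 161.00).
ΣA = 7360.00 mm², ΣAx_c = 331000.00 mm³, ΣAy_c = 625600.00 mm³.
x_c = 331000.00/7360.00 = 44.97 mm; y_c = 625600.00/7360.00 = 85.00 mm.

x_c = 44.97 mm, y_c = 85.00 mm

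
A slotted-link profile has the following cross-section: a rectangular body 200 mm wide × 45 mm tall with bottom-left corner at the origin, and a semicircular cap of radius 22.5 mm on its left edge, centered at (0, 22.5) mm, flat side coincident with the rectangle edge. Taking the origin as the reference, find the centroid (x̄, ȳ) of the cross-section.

x̄ = 91.11 mm, ȳ = 22.50 mm

rectangular body: A = 200 × 45 = 9000.00, centroid at (100.00, 22.50).
semicircular end: A = ½π·22.5² = 795.22, centroid at (-9.55, 22.50).
ΣA = 9795.22 mm²
ΣAx̄ = (9000.00)(100.00) + (795.22)(-9.55) = 892406.25 mm³
ΣAȳ = (9000.00)(22.50) + (795.22)(22.50) = 220392.35 mm³
x̄ = 892406.25 / 9795.22 = 91.11 mm
ȳ = 220392.35 / 9795.22 = 22.50 mm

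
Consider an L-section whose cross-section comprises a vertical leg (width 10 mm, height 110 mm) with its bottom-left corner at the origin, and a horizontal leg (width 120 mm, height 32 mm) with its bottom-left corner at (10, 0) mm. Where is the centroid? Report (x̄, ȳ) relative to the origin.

vertical leg: A = 10 × 110 = 1100.00, centroid at (5.00, 55.00).
horizontal leg: A = 120 × 32 = 3840.00, centroid at (70.00, 16.00).
ΣA = 4940.00 mm², ΣAx̄ = 274300.00 mm³, ΣAȳ = 121940.00 mm³.
x̄ = 274300.00/4940.00 = 55.53 mm; ȳ = 121940.00/4940.00 = 24.68 mm.

x̄ = 55.53 mm, ȳ = 24.68 mm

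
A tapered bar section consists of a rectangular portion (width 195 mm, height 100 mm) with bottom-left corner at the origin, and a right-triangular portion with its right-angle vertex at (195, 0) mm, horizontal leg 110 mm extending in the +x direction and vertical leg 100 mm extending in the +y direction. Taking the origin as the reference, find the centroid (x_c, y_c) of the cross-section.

x_c = 127.02 mm, y_c = 46.33 mm

Part | A | x̄ᵢ | ȳᵢ | A·x̄ᵢ | A·ȳᵢ
rectangular portion | 19500.00 | 97.50 | 50.00 | 1901250.00 | 975000.00
triangular portion | 5500.00 | 231.67 | 33.33 | 1274166.67 | 183333.33
Σ | 25000.00 |  |  | 3175416.67 | 1158333.33
x_c = 3175416.67 / 25000.00 = 127.02 mm
y_c = 1158333.33 / 25000.00 = 46.33 mm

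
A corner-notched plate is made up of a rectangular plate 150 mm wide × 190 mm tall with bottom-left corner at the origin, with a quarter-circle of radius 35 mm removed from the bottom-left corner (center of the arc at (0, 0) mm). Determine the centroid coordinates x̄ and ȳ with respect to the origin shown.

x̄ = 77.10 mm, ȳ = 97.80 mm

plate: A = 150 × 190 = 28500.00, centroid at (75.00, 95.00).
removed quarter-circle: A = −¼π·35² = -962.11, centroid at (14.85, 14.85).
ΣA = 27537.89 mm²
ΣAx̄ = (28500.00)(75.00) + (-962.11)(14.85) = 2123208.33 mm³
ΣAȳ = (28500.00)(95.00) + (-962.11)(14.85) = 2693208.33 mm³
x̄ = 2123208.33 / 27537.89 = 77.10 mm
ȳ = 2693208.33 / 27537.89 = 97.80 mm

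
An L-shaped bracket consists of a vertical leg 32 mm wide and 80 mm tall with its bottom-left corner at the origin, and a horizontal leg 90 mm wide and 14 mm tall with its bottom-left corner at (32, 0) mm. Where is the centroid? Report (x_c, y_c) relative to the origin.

vertical leg: A = 32 × 80 = 2560.00, centroid at (16.00, 40.00).
horizontal leg: A = 90 × 14 = 1260.00, centroid at (77.00, 7.00).
ΣA = 3820.00 mm², ΣAx_c = 137980.00 mm³, ΣAy_c = 111220.00 mm³.
x_c = 137980.00/3820.00 = 36.12 mm; y_c = 111220.00/3820.00 = 29.12 mm.

x_c = 36.12 mm, y_c = 29.12 mm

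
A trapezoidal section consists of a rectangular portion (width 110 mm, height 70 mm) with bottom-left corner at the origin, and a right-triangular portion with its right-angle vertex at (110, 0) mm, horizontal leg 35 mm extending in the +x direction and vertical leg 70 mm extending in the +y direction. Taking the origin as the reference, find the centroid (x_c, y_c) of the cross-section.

rectangular portion: A = 110 × 70 = 7700.00, centroid at (55.00, 35.00).
triangular portion: A = ½·35·70 = 1225.00, centroid at (121.67, 23.33).
ΣA = 8925.00 mm², ΣAx_c = 572541.67 mm³, ΣAy_c = 298083.33 mm³.
x_c = 572541.67/8925.00 = 64.15 mm; y_c = 298083.33/8925.00 = 33.40 mm.

x_c = 64.15 mm, y_c = 33.40 mm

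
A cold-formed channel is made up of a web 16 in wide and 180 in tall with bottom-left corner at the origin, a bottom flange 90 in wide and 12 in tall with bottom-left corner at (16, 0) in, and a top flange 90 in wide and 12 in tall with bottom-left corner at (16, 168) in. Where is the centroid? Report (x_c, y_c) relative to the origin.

Part | A | x̄ᵢ | ȳᵢ | A·x̄ᵢ | A·ȳᵢ
web | 2880.00 | 8.00 | 90.00 | 23040.00 | 259200.00
bottom flange | 1080.00 | 61.00 | 6.00 | 65880.00 | 6480.00
top flange | 1080.00 | 61.00 | 174.00 | 65880.00 | 187920.00
Σ | 5040.00 |  |  | 154800.00 | 453600.00
x_c = 154800.00 / 5040.00 = 30.71 in
y_c = 453600.00 / 5040.00 = 90.00 in

x_c = 30.71 in, y_c = 90.00 in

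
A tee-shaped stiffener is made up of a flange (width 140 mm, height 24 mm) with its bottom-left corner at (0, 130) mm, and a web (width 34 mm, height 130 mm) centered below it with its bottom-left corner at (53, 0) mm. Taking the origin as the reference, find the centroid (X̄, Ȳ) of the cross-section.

web: A = 34 × 130 = 4420.00, centroid at (70.00, 65.00).
flange: A = 140 × 24 = 3360.00, centroid at (70.00, 142.00).
ΣA = 7780.00 mm²
ΣAX̄ = (4420.00)(70.00) + (3360.00)(70.00) = 544600.00 mm³
ΣAȲ = (4420.00)(65.00) + (3360.00)(142.00) = 764420.00 mm³
X̄ = 544600.00 / 7780.00 = 70.00 mm
Ȳ = 764420.00 / 7780.00 = 98.25 mm

X̄ = 70.00 mm, Ȳ = 98.25 mm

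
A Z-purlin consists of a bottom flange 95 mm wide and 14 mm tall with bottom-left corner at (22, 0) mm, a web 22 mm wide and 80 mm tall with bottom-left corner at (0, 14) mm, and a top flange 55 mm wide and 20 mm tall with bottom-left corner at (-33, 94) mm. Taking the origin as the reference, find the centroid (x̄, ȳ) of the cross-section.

x̄ = 25.24 mm, ȳ = 52.21 mm

Part | A | x̄ᵢ | ȳᵢ | A·x̄ᵢ | A·ȳᵢ
bottom flange | 1330.00 | 69.50 | 7.00 | 92435.00 | 9310.00
web | 1760.00 | 11.00 | 54.00 | 19360.00 | 95040.00
top flange | 1100.00 | -5.50 | 104.00 | -6050.00 | 114400.00
Σ | 4190.00 |  |  | 105745.00 | 218750.00
x̄ = 105745.00 / 4190.00 = 25.24 mm
ȳ = 218750.00 / 4190.00 = 52.21 mm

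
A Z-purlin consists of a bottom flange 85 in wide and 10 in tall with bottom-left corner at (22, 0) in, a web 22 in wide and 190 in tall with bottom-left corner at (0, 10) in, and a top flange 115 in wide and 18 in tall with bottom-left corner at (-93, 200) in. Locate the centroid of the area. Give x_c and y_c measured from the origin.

x_c = 3.85 in, y_c = 123.35 in

Part | A | x̄ᵢ | ȳᵢ | A·x̄ᵢ | A·ȳᵢ
bottom flange | 850.00 | 64.50 | 5.00 | 54825.00 | 4250.00
web | 4180.00 | 11.00 | 105.00 | 45980.00 | 438900.00
top flange | 2070.00 | -35.50 | 209.00 | -73485.00 | 432630.00
Σ | 7100.00 |  |  | 27320.00 | 875780.00
x_c = 27320.00 / 7100.00 = 3.85 in
y_c = 875780.00 / 7100.00 = 123.35 in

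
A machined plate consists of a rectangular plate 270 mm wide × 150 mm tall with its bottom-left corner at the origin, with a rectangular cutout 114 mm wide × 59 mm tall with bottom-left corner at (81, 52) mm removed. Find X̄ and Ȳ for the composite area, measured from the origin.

plate: A = 270 × 150 = 40500.00, centroid at (135.00, 75.00).
hole: A = −(114 × 59) = -6726.00, centroid at (138.00, 81.50).
ΣA = 33774.00 mm², ΣAX̄ = 4539312.00 mm³, ΣAȲ = 2489331.00 mm³.
X̄ = 4539312.00/33774.00 = 134.40 mm; Ȳ = 2489331.00/33774.00 = 73.71 mm.

X̄ = 134.40 mm, Ȳ = 73.71 mm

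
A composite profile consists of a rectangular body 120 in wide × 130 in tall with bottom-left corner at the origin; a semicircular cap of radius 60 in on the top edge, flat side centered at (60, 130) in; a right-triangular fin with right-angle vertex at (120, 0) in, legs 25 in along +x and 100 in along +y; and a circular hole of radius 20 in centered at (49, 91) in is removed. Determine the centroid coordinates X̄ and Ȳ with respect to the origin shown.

X̄ = 64.67 in, Ȳ = 85.68 in

rectangular body: A = 120 × 130 = 15600.00, centroid at (60.00, 65.00).
semicircular top: A = ½π·60² = 5654.87, centroid at (60.00, 155.46).
triangular fin: A = ½·25·100 = 1250.00, centroid at (128.33, 33.33).
hole: A = −π·20² = -1256.64, centroid at (49.00, 91.00).
ΣA = 21248.23 in², ΣAX̄ = 1374133.46 in³, ΣAȲ = 1820445.38 in³.
X̄ = 1374133.46/21248.23 = 64.67 in; Ȳ = 1820445.38/21248.23 = 85.68 in.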